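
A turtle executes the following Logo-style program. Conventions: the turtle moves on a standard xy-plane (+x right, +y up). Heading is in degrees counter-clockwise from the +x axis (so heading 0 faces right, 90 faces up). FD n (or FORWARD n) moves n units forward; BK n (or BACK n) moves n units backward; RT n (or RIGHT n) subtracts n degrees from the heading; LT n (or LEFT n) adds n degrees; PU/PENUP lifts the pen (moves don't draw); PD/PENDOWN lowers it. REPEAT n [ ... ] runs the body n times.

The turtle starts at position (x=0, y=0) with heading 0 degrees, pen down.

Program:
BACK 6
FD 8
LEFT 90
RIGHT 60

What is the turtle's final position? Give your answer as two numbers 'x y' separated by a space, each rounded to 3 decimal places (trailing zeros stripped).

Executing turtle program step by step:
Start: pos=(0,0), heading=0, pen down
BK 6: (0,0) -> (-6,0) [heading=0, draw]
FD 8: (-6,0) -> (2,0) [heading=0, draw]
LT 90: heading 0 -> 90
RT 60: heading 90 -> 30
Final: pos=(2,0), heading=30, 2 segment(s) drawn

Answer: 2 0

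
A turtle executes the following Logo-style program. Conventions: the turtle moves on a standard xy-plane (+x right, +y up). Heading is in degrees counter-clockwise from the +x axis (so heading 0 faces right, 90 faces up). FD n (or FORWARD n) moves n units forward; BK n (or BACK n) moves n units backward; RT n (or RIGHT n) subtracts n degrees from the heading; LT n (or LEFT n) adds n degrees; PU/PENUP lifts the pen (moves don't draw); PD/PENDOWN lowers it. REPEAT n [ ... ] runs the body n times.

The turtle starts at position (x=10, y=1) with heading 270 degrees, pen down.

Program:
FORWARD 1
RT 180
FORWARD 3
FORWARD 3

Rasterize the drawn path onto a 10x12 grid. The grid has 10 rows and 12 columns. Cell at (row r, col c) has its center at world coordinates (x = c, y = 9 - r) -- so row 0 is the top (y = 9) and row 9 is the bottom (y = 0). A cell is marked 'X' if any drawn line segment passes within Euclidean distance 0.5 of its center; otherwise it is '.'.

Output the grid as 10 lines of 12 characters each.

Segment 0: (10,1) -> (10,0)
Segment 1: (10,0) -> (10,3)
Segment 2: (10,3) -> (10,6)

Answer: ............
............
............
..........X.
..........X.
..........X.
..........X.
..........X.
..........X.
..........X.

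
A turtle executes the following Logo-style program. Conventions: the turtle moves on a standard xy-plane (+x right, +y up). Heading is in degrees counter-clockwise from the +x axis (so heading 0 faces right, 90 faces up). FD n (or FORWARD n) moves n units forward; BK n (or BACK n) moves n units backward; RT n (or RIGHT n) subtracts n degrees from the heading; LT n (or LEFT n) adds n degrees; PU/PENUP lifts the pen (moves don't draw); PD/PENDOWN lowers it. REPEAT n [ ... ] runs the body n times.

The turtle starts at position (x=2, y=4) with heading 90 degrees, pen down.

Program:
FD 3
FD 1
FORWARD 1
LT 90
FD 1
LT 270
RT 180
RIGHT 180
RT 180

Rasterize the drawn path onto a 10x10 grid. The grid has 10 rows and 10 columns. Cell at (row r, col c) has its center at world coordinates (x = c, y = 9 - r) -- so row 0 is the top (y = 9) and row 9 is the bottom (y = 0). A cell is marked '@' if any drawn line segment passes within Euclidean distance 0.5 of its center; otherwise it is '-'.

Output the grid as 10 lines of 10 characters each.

Answer: -@@-------
--@-------
--@-------
--@-------
--@-------
--@-------
----------
----------
----------
----------

Derivation:
Segment 0: (2,4) -> (2,7)
Segment 1: (2,7) -> (2,8)
Segment 2: (2,8) -> (2,9)
Segment 3: (2,9) -> (1,9)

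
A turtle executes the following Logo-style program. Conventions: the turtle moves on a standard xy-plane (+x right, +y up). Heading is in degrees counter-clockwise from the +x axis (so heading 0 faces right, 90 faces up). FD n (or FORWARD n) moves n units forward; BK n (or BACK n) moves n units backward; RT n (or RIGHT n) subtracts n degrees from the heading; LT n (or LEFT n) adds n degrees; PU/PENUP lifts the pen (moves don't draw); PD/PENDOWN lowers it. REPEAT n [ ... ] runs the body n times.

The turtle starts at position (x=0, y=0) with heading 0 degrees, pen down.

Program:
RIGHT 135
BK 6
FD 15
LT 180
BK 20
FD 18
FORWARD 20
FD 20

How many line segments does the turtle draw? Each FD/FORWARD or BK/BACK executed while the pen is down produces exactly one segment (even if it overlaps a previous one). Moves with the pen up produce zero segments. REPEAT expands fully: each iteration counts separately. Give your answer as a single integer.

Answer: 6

Derivation:
Executing turtle program step by step:
Start: pos=(0,0), heading=0, pen down
RT 135: heading 0 -> 225
BK 6: (0,0) -> (4.243,4.243) [heading=225, draw]
FD 15: (4.243,4.243) -> (-6.364,-6.364) [heading=225, draw]
LT 180: heading 225 -> 45
BK 20: (-6.364,-6.364) -> (-20.506,-20.506) [heading=45, draw]
FD 18: (-20.506,-20.506) -> (-7.778,-7.778) [heading=45, draw]
FD 20: (-7.778,-7.778) -> (6.364,6.364) [heading=45, draw]
FD 20: (6.364,6.364) -> (20.506,20.506) [heading=45, draw]
Final: pos=(20.506,20.506), heading=45, 6 segment(s) drawn
Segments drawn: 6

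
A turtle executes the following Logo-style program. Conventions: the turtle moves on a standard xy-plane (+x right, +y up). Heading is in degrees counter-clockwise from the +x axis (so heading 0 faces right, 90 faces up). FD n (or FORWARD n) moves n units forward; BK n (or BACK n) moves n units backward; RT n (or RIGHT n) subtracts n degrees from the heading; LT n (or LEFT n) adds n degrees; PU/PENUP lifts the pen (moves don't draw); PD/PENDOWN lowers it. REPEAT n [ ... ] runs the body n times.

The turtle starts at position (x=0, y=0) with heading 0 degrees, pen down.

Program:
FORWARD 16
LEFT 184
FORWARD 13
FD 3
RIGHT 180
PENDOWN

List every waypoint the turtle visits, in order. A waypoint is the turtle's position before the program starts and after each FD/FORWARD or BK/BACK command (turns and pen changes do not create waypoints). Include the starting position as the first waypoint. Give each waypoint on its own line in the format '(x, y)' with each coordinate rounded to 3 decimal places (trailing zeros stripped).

Executing turtle program step by step:
Start: pos=(0,0), heading=0, pen down
FD 16: (0,0) -> (16,0) [heading=0, draw]
LT 184: heading 0 -> 184
FD 13: (16,0) -> (3.032,-0.907) [heading=184, draw]
FD 3: (3.032,-0.907) -> (0.039,-1.116) [heading=184, draw]
RT 180: heading 184 -> 4
PD: pen down
Final: pos=(0.039,-1.116), heading=4, 3 segment(s) drawn
Waypoints (4 total):
(0, 0)
(16, 0)
(3.032, -0.907)
(0.039, -1.116)

Answer: (0, 0)
(16, 0)
(3.032, -0.907)
(0.039, -1.116)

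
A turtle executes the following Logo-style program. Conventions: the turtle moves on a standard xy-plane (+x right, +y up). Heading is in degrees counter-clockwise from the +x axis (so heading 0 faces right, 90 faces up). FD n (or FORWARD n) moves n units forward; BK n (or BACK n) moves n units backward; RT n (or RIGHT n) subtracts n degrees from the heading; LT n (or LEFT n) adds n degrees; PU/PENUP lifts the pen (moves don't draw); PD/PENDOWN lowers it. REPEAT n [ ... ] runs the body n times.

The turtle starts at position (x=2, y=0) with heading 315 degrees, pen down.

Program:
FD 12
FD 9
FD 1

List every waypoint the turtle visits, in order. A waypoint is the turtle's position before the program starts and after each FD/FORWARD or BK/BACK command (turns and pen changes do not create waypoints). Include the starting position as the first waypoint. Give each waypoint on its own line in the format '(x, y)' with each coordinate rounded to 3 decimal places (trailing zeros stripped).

Executing turtle program step by step:
Start: pos=(2,0), heading=315, pen down
FD 12: (2,0) -> (10.485,-8.485) [heading=315, draw]
FD 9: (10.485,-8.485) -> (16.849,-14.849) [heading=315, draw]
FD 1: (16.849,-14.849) -> (17.556,-15.556) [heading=315, draw]
Final: pos=(17.556,-15.556), heading=315, 3 segment(s) drawn
Waypoints (4 total):
(2, 0)
(10.485, -8.485)
(16.849, -14.849)
(17.556, -15.556)

Answer: (2, 0)
(10.485, -8.485)
(16.849, -14.849)
(17.556, -15.556)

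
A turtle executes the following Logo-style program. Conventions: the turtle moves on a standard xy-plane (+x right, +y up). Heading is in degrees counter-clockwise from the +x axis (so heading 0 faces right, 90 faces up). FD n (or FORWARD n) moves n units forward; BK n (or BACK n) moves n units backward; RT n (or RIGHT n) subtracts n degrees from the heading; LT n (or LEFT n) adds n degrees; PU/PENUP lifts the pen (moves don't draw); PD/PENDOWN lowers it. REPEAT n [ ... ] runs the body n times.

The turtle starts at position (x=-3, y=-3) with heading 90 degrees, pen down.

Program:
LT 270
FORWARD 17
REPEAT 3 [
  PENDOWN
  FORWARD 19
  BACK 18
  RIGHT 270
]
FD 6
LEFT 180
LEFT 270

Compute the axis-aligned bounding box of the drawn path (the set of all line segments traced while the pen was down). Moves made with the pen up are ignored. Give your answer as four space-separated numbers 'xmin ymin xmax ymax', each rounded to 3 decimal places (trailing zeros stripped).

Answer: -4 -8 33 16

Derivation:
Executing turtle program step by step:
Start: pos=(-3,-3), heading=90, pen down
LT 270: heading 90 -> 0
FD 17: (-3,-3) -> (14,-3) [heading=0, draw]
REPEAT 3 [
  -- iteration 1/3 --
  PD: pen down
  FD 19: (14,-3) -> (33,-3) [heading=0, draw]
  BK 18: (33,-3) -> (15,-3) [heading=0, draw]
  RT 270: heading 0 -> 90
  -- iteration 2/3 --
  PD: pen down
  FD 19: (15,-3) -> (15,16) [heading=90, draw]
  BK 18: (15,16) -> (15,-2) [heading=90, draw]
  RT 270: heading 90 -> 180
  -- iteration 3/3 --
  PD: pen down
  FD 19: (15,-2) -> (-4,-2) [heading=180, draw]
  BK 18: (-4,-2) -> (14,-2) [heading=180, draw]
  RT 270: heading 180 -> 270
]
FD 6: (14,-2) -> (14,-8) [heading=270, draw]
LT 180: heading 270 -> 90
LT 270: heading 90 -> 0
Final: pos=(14,-8), heading=0, 8 segment(s) drawn

Segment endpoints: x in {-4, -3, 14, 14, 15, 15, 33}, y in {-8, -3, -3, -3, -2, -2, 16}
xmin=-4, ymin=-8, xmax=33, ymax=16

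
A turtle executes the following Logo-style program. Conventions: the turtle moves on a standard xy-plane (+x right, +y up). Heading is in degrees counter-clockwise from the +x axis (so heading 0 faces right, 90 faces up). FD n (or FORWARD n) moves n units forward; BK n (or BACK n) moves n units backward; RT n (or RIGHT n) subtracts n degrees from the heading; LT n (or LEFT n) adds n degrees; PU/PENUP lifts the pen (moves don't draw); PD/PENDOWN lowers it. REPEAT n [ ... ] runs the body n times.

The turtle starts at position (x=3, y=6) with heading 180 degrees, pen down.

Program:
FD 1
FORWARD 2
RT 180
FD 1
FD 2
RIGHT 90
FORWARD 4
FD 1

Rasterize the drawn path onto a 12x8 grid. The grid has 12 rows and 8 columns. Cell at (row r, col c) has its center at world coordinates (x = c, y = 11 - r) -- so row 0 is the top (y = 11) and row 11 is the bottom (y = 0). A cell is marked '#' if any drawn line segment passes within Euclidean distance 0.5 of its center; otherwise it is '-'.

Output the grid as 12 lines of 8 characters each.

Answer: --------
--------
--------
--------
--------
####----
---#----
---#----
---#----
---#----
---#----
--------

Derivation:
Segment 0: (3,6) -> (2,6)
Segment 1: (2,6) -> (0,6)
Segment 2: (0,6) -> (1,6)
Segment 3: (1,6) -> (3,6)
Segment 4: (3,6) -> (3,2)
Segment 5: (3,2) -> (3,1)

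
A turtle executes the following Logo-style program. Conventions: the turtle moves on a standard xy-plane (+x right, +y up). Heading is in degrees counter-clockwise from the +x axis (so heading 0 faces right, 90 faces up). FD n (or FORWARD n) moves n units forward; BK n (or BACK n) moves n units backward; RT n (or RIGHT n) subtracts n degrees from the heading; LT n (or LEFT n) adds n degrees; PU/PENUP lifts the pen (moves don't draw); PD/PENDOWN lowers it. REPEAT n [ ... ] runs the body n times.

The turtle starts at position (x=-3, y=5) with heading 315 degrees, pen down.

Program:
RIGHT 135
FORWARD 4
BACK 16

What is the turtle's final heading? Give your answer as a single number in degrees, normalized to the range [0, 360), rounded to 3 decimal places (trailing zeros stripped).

Answer: 180

Derivation:
Executing turtle program step by step:
Start: pos=(-3,5), heading=315, pen down
RT 135: heading 315 -> 180
FD 4: (-3,5) -> (-7,5) [heading=180, draw]
BK 16: (-7,5) -> (9,5) [heading=180, draw]
Final: pos=(9,5), heading=180, 2 segment(s) drawn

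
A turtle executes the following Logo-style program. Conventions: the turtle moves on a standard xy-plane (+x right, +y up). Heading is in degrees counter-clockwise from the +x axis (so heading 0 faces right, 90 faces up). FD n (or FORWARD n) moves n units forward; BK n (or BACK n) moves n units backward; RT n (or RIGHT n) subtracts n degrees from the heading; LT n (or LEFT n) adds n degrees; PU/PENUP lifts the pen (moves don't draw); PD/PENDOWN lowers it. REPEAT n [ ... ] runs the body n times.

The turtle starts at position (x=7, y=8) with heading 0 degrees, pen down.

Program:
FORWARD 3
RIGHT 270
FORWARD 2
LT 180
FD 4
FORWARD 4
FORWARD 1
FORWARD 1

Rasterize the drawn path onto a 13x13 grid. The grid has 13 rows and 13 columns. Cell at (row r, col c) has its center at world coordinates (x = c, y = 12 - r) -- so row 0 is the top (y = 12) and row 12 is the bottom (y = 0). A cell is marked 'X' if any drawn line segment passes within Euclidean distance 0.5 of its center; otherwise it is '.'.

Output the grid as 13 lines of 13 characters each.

Segment 0: (7,8) -> (10,8)
Segment 1: (10,8) -> (10,10)
Segment 2: (10,10) -> (10,6)
Segment 3: (10,6) -> (10,2)
Segment 4: (10,2) -> (10,1)
Segment 5: (10,1) -> (10,0)

Answer: .............
.............
..........X..
..........X..
.......XXXX..
..........X..
..........X..
..........X..
..........X..
..........X..
..........X..
..........X..
..........X..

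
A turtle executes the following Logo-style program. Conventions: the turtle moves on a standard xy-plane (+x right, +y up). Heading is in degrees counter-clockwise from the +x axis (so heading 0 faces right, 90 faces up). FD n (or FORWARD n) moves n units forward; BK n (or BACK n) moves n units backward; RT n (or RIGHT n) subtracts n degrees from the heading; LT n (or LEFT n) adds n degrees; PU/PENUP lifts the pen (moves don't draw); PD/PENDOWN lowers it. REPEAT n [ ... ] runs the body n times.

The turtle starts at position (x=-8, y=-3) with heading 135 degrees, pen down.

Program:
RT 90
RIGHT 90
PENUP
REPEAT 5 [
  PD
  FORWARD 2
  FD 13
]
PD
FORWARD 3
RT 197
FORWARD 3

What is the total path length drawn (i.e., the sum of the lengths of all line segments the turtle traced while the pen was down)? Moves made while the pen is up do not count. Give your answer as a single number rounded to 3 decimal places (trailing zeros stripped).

Executing turtle program step by step:
Start: pos=(-8,-3), heading=135, pen down
RT 90: heading 135 -> 45
RT 90: heading 45 -> 315
PU: pen up
REPEAT 5 [
  -- iteration 1/5 --
  PD: pen down
  FD 2: (-8,-3) -> (-6.586,-4.414) [heading=315, draw]
  FD 13: (-6.586,-4.414) -> (2.607,-13.607) [heading=315, draw]
  -- iteration 2/5 --
  PD: pen down
  FD 2: (2.607,-13.607) -> (4.021,-15.021) [heading=315, draw]
  FD 13: (4.021,-15.021) -> (13.213,-24.213) [heading=315, draw]
  -- iteration 3/5 --
  PD: pen down
  FD 2: (13.213,-24.213) -> (14.627,-25.627) [heading=315, draw]
  FD 13: (14.627,-25.627) -> (23.82,-34.82) [heading=315, draw]
  -- iteration 4/5 --
  PD: pen down
  FD 2: (23.82,-34.82) -> (25.234,-36.234) [heading=315, draw]
  FD 13: (25.234,-36.234) -> (34.426,-45.426) [heading=315, draw]
  -- iteration 5/5 --
  PD: pen down
  FD 2: (34.426,-45.426) -> (35.841,-46.841) [heading=315, draw]
  FD 13: (35.841,-46.841) -> (45.033,-56.033) [heading=315, draw]
]
PD: pen down
FD 3: (45.033,-56.033) -> (47.154,-58.154) [heading=315, draw]
RT 197: heading 315 -> 118
FD 3: (47.154,-58.154) -> (45.746,-55.505) [heading=118, draw]
Final: pos=(45.746,-55.505), heading=118, 12 segment(s) drawn

Segment lengths:
  seg 1: (-8,-3) -> (-6.586,-4.414), length = 2
  seg 2: (-6.586,-4.414) -> (2.607,-13.607), length = 13
  seg 3: (2.607,-13.607) -> (4.021,-15.021), length = 2
  seg 4: (4.021,-15.021) -> (13.213,-24.213), length = 13
  seg 5: (13.213,-24.213) -> (14.627,-25.627), length = 2
  seg 6: (14.627,-25.627) -> (23.82,-34.82), length = 13
  seg 7: (23.82,-34.82) -> (25.234,-36.234), length = 2
  seg 8: (25.234,-36.234) -> (34.426,-45.426), length = 13
  seg 9: (34.426,-45.426) -> (35.841,-46.841), length = 2
  seg 10: (35.841,-46.841) -> (45.033,-56.033), length = 13
  seg 11: (45.033,-56.033) -> (47.154,-58.154), length = 3
  seg 12: (47.154,-58.154) -> (45.746,-55.505), length = 3
Total = 81

Answer: 81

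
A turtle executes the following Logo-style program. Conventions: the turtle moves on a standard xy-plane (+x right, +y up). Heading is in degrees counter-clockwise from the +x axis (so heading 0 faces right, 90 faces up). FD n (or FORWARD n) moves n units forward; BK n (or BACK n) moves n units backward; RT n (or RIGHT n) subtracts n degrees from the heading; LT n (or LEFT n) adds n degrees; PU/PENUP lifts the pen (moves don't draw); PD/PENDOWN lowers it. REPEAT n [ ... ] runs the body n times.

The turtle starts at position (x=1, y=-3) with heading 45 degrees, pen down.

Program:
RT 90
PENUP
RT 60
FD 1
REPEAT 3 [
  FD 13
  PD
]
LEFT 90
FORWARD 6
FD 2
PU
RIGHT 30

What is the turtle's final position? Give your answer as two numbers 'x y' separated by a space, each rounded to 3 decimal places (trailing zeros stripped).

Answer: -1.625 -43.708

Derivation:
Executing turtle program step by step:
Start: pos=(1,-3), heading=45, pen down
RT 90: heading 45 -> 315
PU: pen up
RT 60: heading 315 -> 255
FD 1: (1,-3) -> (0.741,-3.966) [heading=255, move]
REPEAT 3 [
  -- iteration 1/3 --
  FD 13: (0.741,-3.966) -> (-2.623,-16.523) [heading=255, move]
  PD: pen down
  -- iteration 2/3 --
  FD 13: (-2.623,-16.523) -> (-5.988,-29.08) [heading=255, draw]
  PD: pen down
  -- iteration 3/3 --
  FD 13: (-5.988,-29.08) -> (-9.353,-41.637) [heading=255, draw]
  PD: pen down
]
LT 90: heading 255 -> 345
FD 6: (-9.353,-41.637) -> (-3.557,-43.19) [heading=345, draw]
FD 2: (-3.557,-43.19) -> (-1.625,-43.708) [heading=345, draw]
PU: pen up
RT 30: heading 345 -> 315
Final: pos=(-1.625,-43.708), heading=315, 4 segment(s) drawn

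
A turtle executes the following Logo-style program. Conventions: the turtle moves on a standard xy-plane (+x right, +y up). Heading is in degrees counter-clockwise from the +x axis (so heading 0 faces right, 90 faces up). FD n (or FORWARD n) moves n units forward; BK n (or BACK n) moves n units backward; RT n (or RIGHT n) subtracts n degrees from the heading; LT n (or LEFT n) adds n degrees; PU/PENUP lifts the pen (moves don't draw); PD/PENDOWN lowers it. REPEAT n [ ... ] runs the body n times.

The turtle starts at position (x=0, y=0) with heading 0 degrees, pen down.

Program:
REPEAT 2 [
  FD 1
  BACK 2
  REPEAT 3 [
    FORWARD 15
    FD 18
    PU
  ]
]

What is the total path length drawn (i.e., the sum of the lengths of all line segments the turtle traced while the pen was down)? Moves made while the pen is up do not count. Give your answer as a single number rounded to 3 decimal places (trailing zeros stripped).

Executing turtle program step by step:
Start: pos=(0,0), heading=0, pen down
REPEAT 2 [
  -- iteration 1/2 --
  FD 1: (0,0) -> (1,0) [heading=0, draw]
  BK 2: (1,0) -> (-1,0) [heading=0, draw]
  REPEAT 3 [
    -- iteration 1/3 --
    FD 15: (-1,0) -> (14,0) [heading=0, draw]
    FD 18: (14,0) -> (32,0) [heading=0, draw]
    PU: pen up
    -- iteration 2/3 --
    FD 15: (32,0) -> (47,0) [heading=0, move]
    FD 18: (47,0) -> (65,0) [heading=0, move]
    PU: pen up
    -- iteration 3/3 --
    FD 15: (65,0) -> (80,0) [heading=0, move]
    FD 18: (80,0) -> (98,0) [heading=0, move]
    PU: pen up
  ]
  -- iteration 2/2 --
  FD 1: (98,0) -> (99,0) [heading=0, move]
  BK 2: (99,0) -> (97,0) [heading=0, move]
  REPEAT 3 [
    -- iteration 1/3 --
    FD 15: (97,0) -> (112,0) [heading=0, move]
    FD 18: (112,0) -> (130,0) [heading=0, move]
    PU: pen up
    -- iteration 2/3 --
    FD 15: (130,0) -> (145,0) [heading=0, move]
    FD 18: (145,0) -> (163,0) [heading=0, move]
    PU: pen up
    -- iteration 3/3 --
    FD 15: (163,0) -> (178,0) [heading=0, move]
    FD 18: (178,0) -> (196,0) [heading=0, move]
    PU: pen up
  ]
]
Final: pos=(196,0), heading=0, 4 segment(s) drawn

Segment lengths:
  seg 1: (0,0) -> (1,0), length = 1
  seg 2: (1,0) -> (-1,0), length = 2
  seg 3: (-1,0) -> (14,0), length = 15
  seg 4: (14,0) -> (32,0), length = 18
Total = 36

Answer: 36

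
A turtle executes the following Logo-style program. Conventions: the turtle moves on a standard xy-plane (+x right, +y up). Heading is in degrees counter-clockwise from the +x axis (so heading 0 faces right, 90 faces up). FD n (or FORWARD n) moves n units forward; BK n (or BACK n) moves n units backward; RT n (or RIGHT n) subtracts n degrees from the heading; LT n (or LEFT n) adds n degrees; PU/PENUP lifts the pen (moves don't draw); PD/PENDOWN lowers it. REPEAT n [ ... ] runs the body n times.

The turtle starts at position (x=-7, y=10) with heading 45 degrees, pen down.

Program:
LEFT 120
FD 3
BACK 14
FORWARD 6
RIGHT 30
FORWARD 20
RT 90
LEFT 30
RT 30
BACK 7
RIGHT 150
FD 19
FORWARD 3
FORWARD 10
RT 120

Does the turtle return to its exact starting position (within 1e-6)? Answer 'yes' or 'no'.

Executing turtle program step by step:
Start: pos=(-7,10), heading=45, pen down
LT 120: heading 45 -> 165
FD 3: (-7,10) -> (-9.898,10.776) [heading=165, draw]
BK 14: (-9.898,10.776) -> (3.625,7.153) [heading=165, draw]
FD 6: (3.625,7.153) -> (-2.17,8.706) [heading=165, draw]
RT 30: heading 165 -> 135
FD 20: (-2.17,8.706) -> (-16.313,22.848) [heading=135, draw]
RT 90: heading 135 -> 45
LT 30: heading 45 -> 75
RT 30: heading 75 -> 45
BK 7: (-16.313,22.848) -> (-21.262,17.898) [heading=45, draw]
RT 150: heading 45 -> 255
FD 19: (-21.262,17.898) -> (-26.18,-0.454) [heading=255, draw]
FD 3: (-26.18,-0.454) -> (-26.956,-3.352) [heading=255, draw]
FD 10: (-26.956,-3.352) -> (-29.544,-13.011) [heading=255, draw]
RT 120: heading 255 -> 135
Final: pos=(-29.544,-13.011), heading=135, 8 segment(s) drawn

Start position: (-7, 10)
Final position: (-29.544, -13.011)
Distance = 32.215; >= 1e-6 -> NOT closed

Answer: no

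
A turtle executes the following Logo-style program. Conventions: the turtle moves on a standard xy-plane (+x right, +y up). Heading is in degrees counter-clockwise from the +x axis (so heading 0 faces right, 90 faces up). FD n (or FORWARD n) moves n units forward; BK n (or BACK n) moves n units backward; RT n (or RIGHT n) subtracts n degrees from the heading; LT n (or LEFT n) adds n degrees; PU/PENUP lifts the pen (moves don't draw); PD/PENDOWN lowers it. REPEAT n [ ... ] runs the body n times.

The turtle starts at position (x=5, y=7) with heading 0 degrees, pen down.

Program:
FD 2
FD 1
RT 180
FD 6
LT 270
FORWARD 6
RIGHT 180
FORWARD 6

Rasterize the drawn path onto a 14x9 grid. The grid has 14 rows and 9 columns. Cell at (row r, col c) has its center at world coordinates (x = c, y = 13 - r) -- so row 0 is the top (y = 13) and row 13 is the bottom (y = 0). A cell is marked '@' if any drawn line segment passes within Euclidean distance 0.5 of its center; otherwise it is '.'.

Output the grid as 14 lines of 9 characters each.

Answer: ..@......
..@......
..@......
..@......
..@......
..@......
..@@@@@@@
.........
.........
.........
.........
.........
.........
.........

Derivation:
Segment 0: (5,7) -> (7,7)
Segment 1: (7,7) -> (8,7)
Segment 2: (8,7) -> (2,7)
Segment 3: (2,7) -> (2,13)
Segment 4: (2,13) -> (2,7)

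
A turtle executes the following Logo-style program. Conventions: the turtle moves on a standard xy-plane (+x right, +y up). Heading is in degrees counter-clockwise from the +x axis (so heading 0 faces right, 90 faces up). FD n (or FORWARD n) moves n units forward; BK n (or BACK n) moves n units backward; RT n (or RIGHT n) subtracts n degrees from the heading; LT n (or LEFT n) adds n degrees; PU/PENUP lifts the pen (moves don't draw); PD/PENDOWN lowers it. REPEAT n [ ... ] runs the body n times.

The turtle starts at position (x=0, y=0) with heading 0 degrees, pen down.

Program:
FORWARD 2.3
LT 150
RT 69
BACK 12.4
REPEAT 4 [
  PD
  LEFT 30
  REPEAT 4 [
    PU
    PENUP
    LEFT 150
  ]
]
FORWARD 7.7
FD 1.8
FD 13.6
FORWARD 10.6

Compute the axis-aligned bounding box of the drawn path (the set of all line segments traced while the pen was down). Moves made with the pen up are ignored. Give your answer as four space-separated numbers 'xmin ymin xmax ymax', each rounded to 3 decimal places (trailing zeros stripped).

Executing turtle program step by step:
Start: pos=(0,0), heading=0, pen down
FD 2.3: (0,0) -> (2.3,0) [heading=0, draw]
LT 150: heading 0 -> 150
RT 69: heading 150 -> 81
BK 12.4: (2.3,0) -> (0.36,-12.247) [heading=81, draw]
REPEAT 4 [
  -- iteration 1/4 --
  PD: pen down
  LT 30: heading 81 -> 111
  REPEAT 4 [
    -- iteration 1/4 --
    PU: pen up
    PU: pen up
    LT 150: heading 111 -> 261
    -- iteration 2/4 --
    PU: pen up
    PU: pen up
    LT 150: heading 261 -> 51
    -- iteration 3/4 --
    PU: pen up
    PU: pen up
    LT 150: heading 51 -> 201
    -- iteration 4/4 --
    PU: pen up
    PU: pen up
    LT 150: heading 201 -> 351
  ]
  -- iteration 2/4 --
  PD: pen down
  LT 30: heading 351 -> 21
  REPEAT 4 [
    -- iteration 1/4 --
    PU: pen up
    PU: pen up
    LT 150: heading 21 -> 171
    -- iteration 2/4 --
    PU: pen up
    PU: pen up
    LT 150: heading 171 -> 321
    -- iteration 3/4 --
    PU: pen up
    PU: pen up
    LT 150: heading 321 -> 111
    -- iteration 4/4 --
    PU: pen up
    PU: pen up
    LT 150: heading 111 -> 261
  ]
  -- iteration 3/4 --
  PD: pen down
  LT 30: heading 261 -> 291
  REPEAT 4 [
    -- iteration 1/4 --
    PU: pen up
    PU: pen up
    LT 150: heading 291 -> 81
    -- iteration 2/4 --
    PU: pen up
    PU: pen up
    LT 150: heading 81 -> 231
    -- iteration 3/4 --
    PU: pen up
    PU: pen up
    LT 150: heading 231 -> 21
    -- iteration 4/4 --
    PU: pen up
    PU: pen up
    LT 150: heading 21 -> 171
  ]
  -- iteration 4/4 --
  PD: pen down
  LT 30: heading 171 -> 201
  REPEAT 4 [
    -- iteration 1/4 --
    PU: pen up
    PU: pen up
    LT 150: heading 201 -> 351
    -- iteration 2/4 --
    PU: pen up
    PU: pen up
    LT 150: heading 351 -> 141
    -- iteration 3/4 --
    PU: pen up
    PU: pen up
    LT 150: heading 141 -> 291
    -- iteration 4/4 --
    PU: pen up
    PU: pen up
    LT 150: heading 291 -> 81
  ]
]
FD 7.7: (0.36,-12.247) -> (1.565,-4.642) [heading=81, move]
FD 1.8: (1.565,-4.642) -> (1.846,-2.864) [heading=81, move]
FD 13.6: (1.846,-2.864) -> (3.974,10.568) [heading=81, move]
FD 10.6: (3.974,10.568) -> (5.632,21.038) [heading=81, move]
Final: pos=(5.632,21.038), heading=81, 2 segment(s) drawn

Segment endpoints: x in {0, 0.36, 2.3}, y in {-12.247, 0}
xmin=0, ymin=-12.247, xmax=2.3, ymax=0

Answer: 0 -12.247 2.3 0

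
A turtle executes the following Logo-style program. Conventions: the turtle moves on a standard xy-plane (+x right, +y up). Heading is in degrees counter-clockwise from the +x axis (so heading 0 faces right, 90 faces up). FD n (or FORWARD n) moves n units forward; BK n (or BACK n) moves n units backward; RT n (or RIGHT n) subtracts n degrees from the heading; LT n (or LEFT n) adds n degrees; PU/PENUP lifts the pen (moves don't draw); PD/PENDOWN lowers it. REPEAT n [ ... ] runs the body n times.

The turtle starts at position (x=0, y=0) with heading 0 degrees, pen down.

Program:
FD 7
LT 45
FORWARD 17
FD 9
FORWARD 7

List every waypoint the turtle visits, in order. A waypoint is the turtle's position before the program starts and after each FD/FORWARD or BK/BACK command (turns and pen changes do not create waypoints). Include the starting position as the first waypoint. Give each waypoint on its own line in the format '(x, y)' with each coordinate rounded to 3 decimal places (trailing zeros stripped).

Answer: (0, 0)
(7, 0)
(19.021, 12.021)
(25.385, 18.385)
(30.335, 23.335)

Derivation:
Executing turtle program step by step:
Start: pos=(0,0), heading=0, pen down
FD 7: (0,0) -> (7,0) [heading=0, draw]
LT 45: heading 0 -> 45
FD 17: (7,0) -> (19.021,12.021) [heading=45, draw]
FD 9: (19.021,12.021) -> (25.385,18.385) [heading=45, draw]
FD 7: (25.385,18.385) -> (30.335,23.335) [heading=45, draw]
Final: pos=(30.335,23.335), heading=45, 4 segment(s) drawn
Waypoints (5 total):
(0, 0)
(7, 0)
(19.021, 12.021)
(25.385, 18.385)
(30.335, 23.335)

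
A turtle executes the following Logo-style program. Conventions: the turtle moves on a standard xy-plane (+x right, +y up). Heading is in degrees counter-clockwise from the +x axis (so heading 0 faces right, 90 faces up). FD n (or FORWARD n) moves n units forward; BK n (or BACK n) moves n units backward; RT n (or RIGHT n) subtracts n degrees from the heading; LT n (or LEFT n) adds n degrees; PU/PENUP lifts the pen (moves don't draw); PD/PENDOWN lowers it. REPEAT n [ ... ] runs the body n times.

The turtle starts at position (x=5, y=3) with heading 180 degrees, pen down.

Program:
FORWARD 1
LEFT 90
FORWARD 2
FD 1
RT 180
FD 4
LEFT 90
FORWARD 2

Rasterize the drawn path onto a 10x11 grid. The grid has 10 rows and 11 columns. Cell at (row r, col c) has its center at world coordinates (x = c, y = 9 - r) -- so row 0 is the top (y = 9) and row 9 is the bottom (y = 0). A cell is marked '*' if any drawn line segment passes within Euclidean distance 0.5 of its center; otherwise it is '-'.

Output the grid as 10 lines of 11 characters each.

Answer: -----------
-----------
-----------
-----------
-----------
--***------
----**-----
----*------
----*------
----*------

Derivation:
Segment 0: (5,3) -> (4,3)
Segment 1: (4,3) -> (4,1)
Segment 2: (4,1) -> (4,0)
Segment 3: (4,0) -> (4,4)
Segment 4: (4,4) -> (2,4)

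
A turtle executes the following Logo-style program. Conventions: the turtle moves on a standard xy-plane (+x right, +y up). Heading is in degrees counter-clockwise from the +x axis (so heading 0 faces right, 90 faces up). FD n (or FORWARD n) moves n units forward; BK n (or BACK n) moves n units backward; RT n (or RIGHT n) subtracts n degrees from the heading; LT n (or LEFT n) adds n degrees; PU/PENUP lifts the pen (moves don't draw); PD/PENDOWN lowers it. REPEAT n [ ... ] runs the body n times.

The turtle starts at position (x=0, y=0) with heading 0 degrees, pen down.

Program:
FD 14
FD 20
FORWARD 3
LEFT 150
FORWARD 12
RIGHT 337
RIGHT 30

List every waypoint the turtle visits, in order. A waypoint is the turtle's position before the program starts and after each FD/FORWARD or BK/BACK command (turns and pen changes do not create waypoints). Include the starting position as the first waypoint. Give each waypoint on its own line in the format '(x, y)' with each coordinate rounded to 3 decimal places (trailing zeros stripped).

Answer: (0, 0)
(14, 0)
(34, 0)
(37, 0)
(26.608, 6)

Derivation:
Executing turtle program step by step:
Start: pos=(0,0), heading=0, pen down
FD 14: (0,0) -> (14,0) [heading=0, draw]
FD 20: (14,0) -> (34,0) [heading=0, draw]
FD 3: (34,0) -> (37,0) [heading=0, draw]
LT 150: heading 0 -> 150
FD 12: (37,0) -> (26.608,6) [heading=150, draw]
RT 337: heading 150 -> 173
RT 30: heading 173 -> 143
Final: pos=(26.608,6), heading=143, 4 segment(s) drawn
Waypoints (5 total):
(0, 0)
(14, 0)
(34, 0)
(37, 0)
(26.608, 6)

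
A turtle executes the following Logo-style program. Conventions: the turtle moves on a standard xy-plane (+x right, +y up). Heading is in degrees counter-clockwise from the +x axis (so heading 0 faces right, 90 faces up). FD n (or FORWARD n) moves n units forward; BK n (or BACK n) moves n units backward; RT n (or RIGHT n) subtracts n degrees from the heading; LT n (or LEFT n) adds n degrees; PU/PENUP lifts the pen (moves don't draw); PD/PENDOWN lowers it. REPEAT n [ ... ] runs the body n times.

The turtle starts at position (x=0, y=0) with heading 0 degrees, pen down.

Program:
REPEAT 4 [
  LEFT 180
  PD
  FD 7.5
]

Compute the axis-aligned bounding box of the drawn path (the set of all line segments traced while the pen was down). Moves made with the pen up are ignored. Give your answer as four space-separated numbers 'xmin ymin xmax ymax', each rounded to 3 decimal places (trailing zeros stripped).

Answer: -7.5 0 0 0

Derivation:
Executing turtle program step by step:
Start: pos=(0,0), heading=0, pen down
REPEAT 4 [
  -- iteration 1/4 --
  LT 180: heading 0 -> 180
  PD: pen down
  FD 7.5: (0,0) -> (-7.5,0) [heading=180, draw]
  -- iteration 2/4 --
  LT 180: heading 180 -> 0
  PD: pen down
  FD 7.5: (-7.5,0) -> (0,0) [heading=0, draw]
  -- iteration 3/4 --
  LT 180: heading 0 -> 180
  PD: pen down
  FD 7.5: (0,0) -> (-7.5,0) [heading=180, draw]
  -- iteration 4/4 --
  LT 180: heading 180 -> 0
  PD: pen down
  FD 7.5: (-7.5,0) -> (0,0) [heading=0, draw]
]
Final: pos=(0,0), heading=0, 4 segment(s) drawn

Segment endpoints: x in {-7.5, 0}, y in {0, 0, 0, 0, 0}
xmin=-7.5, ymin=0, xmax=0, ymax=0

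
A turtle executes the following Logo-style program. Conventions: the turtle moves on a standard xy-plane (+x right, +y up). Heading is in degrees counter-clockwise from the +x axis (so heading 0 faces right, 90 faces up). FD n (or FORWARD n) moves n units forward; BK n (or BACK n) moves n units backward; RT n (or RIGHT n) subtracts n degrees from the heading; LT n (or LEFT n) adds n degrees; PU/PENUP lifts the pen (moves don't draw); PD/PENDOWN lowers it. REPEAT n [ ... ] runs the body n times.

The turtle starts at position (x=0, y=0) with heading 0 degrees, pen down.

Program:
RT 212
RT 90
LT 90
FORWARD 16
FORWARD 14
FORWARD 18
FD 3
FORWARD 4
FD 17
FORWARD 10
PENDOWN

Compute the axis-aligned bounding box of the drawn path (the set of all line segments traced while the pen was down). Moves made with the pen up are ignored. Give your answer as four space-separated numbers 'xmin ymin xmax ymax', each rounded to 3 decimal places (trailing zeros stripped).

Executing turtle program step by step:
Start: pos=(0,0), heading=0, pen down
RT 212: heading 0 -> 148
RT 90: heading 148 -> 58
LT 90: heading 58 -> 148
FD 16: (0,0) -> (-13.569,8.479) [heading=148, draw]
FD 14: (-13.569,8.479) -> (-25.441,15.898) [heading=148, draw]
FD 18: (-25.441,15.898) -> (-40.706,25.436) [heading=148, draw]
FD 3: (-40.706,25.436) -> (-43.25,27.026) [heading=148, draw]
FD 4: (-43.25,27.026) -> (-46.643,29.146) [heading=148, draw]
FD 17: (-46.643,29.146) -> (-61.059,38.154) [heading=148, draw]
FD 10: (-61.059,38.154) -> (-69.54,43.453) [heading=148, draw]
PD: pen down
Final: pos=(-69.54,43.453), heading=148, 7 segment(s) drawn

Segment endpoints: x in {-69.54, -61.059, -46.643, -43.25, -40.706, -25.441, -13.569, 0}, y in {0, 8.479, 15.898, 25.436, 27.026, 29.146, 38.154, 43.453}
xmin=-69.54, ymin=0, xmax=0, ymax=43.453

Answer: -69.54 0 0 43.453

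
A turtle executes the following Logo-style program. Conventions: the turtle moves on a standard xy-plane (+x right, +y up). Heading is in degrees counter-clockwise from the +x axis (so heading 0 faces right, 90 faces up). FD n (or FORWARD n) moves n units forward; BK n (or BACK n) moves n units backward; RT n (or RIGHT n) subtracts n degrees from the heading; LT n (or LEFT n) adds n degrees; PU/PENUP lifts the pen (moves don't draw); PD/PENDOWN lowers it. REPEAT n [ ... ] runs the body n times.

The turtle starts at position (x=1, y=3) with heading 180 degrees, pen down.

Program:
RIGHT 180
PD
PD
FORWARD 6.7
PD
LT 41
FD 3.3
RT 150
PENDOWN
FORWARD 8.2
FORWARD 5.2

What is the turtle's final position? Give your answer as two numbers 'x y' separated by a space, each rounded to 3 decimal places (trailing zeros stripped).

Executing turtle program step by step:
Start: pos=(1,3), heading=180, pen down
RT 180: heading 180 -> 0
PD: pen down
PD: pen down
FD 6.7: (1,3) -> (7.7,3) [heading=0, draw]
PD: pen down
LT 41: heading 0 -> 41
FD 3.3: (7.7,3) -> (10.191,5.165) [heading=41, draw]
RT 150: heading 41 -> 251
PD: pen down
FD 8.2: (10.191,5.165) -> (7.521,-2.588) [heading=251, draw]
FD 5.2: (7.521,-2.588) -> (5.828,-7.505) [heading=251, draw]
Final: pos=(5.828,-7.505), heading=251, 4 segment(s) drawn

Answer: 5.828 -7.505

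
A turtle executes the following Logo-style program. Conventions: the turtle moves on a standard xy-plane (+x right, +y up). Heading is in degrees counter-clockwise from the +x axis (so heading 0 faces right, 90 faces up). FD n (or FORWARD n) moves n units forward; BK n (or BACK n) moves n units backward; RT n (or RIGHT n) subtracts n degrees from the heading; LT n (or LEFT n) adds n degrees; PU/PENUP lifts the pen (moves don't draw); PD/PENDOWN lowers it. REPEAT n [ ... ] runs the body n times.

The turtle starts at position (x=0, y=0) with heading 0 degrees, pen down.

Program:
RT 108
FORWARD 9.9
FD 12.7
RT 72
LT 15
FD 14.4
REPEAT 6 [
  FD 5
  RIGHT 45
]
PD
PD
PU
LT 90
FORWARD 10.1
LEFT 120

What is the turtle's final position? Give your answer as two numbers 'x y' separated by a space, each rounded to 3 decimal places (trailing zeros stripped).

Answer: -9.931 -13.447

Derivation:
Executing turtle program step by step:
Start: pos=(0,0), heading=0, pen down
RT 108: heading 0 -> 252
FD 9.9: (0,0) -> (-3.059,-9.415) [heading=252, draw]
FD 12.7: (-3.059,-9.415) -> (-6.984,-21.494) [heading=252, draw]
RT 72: heading 252 -> 180
LT 15: heading 180 -> 195
FD 14.4: (-6.984,-21.494) -> (-20.893,-25.221) [heading=195, draw]
REPEAT 6 [
  -- iteration 1/6 --
  FD 5: (-20.893,-25.221) -> (-25.723,-26.515) [heading=195, draw]
  RT 45: heading 195 -> 150
  -- iteration 2/6 --
  FD 5: (-25.723,-26.515) -> (-30.053,-24.015) [heading=150, draw]
  RT 45: heading 150 -> 105
  -- iteration 3/6 --
  FD 5: (-30.053,-24.015) -> (-31.347,-19.185) [heading=105, draw]
  RT 45: heading 105 -> 60
  -- iteration 4/6 --
  FD 5: (-31.347,-19.185) -> (-28.847,-14.855) [heading=60, draw]
  RT 45: heading 60 -> 15
  -- iteration 5/6 --
  FD 5: (-28.847,-14.855) -> (-24.017,-13.561) [heading=15, draw]
  RT 45: heading 15 -> 330
  -- iteration 6/6 --
  FD 5: (-24.017,-13.561) -> (-19.687,-16.061) [heading=330, draw]
  RT 45: heading 330 -> 285
]
PD: pen down
PD: pen down
PU: pen up
LT 90: heading 285 -> 15
FD 10.1: (-19.687,-16.061) -> (-9.931,-13.447) [heading=15, move]
LT 120: heading 15 -> 135
Final: pos=(-9.931,-13.447), heading=135, 9 segment(s) drawn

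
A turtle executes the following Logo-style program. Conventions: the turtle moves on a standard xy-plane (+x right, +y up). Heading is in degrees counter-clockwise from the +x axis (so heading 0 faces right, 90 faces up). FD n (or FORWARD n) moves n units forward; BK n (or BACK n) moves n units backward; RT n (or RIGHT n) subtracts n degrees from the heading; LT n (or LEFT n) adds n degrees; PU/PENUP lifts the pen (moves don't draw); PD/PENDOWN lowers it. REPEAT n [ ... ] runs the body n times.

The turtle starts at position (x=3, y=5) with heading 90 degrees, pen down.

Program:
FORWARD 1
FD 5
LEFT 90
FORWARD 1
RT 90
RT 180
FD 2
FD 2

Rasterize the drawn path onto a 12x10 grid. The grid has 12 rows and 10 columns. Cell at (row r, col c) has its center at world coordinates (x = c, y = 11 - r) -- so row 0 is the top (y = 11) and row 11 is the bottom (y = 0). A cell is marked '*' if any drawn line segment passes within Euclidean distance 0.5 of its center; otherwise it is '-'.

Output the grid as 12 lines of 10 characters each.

Answer: --**------
--**------
--**------
--**------
--**------
---*------
---*------
----------
----------
----------
----------
----------

Derivation:
Segment 0: (3,5) -> (3,6)
Segment 1: (3,6) -> (3,11)
Segment 2: (3,11) -> (2,11)
Segment 3: (2,11) -> (2,9)
Segment 4: (2,9) -> (2,7)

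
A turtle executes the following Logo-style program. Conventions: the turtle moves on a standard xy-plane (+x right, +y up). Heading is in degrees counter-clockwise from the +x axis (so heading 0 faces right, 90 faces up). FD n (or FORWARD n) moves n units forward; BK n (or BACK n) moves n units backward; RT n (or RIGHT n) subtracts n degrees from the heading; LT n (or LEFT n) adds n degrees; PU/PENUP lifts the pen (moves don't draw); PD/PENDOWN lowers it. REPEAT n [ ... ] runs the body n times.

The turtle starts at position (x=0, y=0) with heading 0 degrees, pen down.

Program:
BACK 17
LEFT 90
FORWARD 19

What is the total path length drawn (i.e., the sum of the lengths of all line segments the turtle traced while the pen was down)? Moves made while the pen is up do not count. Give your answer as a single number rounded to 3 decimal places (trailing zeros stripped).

Answer: 36

Derivation:
Executing turtle program step by step:
Start: pos=(0,0), heading=0, pen down
BK 17: (0,0) -> (-17,0) [heading=0, draw]
LT 90: heading 0 -> 90
FD 19: (-17,0) -> (-17,19) [heading=90, draw]
Final: pos=(-17,19), heading=90, 2 segment(s) drawn

Segment lengths:
  seg 1: (0,0) -> (-17,0), length = 17
  seg 2: (-17,0) -> (-17,19), length = 19
Total = 36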